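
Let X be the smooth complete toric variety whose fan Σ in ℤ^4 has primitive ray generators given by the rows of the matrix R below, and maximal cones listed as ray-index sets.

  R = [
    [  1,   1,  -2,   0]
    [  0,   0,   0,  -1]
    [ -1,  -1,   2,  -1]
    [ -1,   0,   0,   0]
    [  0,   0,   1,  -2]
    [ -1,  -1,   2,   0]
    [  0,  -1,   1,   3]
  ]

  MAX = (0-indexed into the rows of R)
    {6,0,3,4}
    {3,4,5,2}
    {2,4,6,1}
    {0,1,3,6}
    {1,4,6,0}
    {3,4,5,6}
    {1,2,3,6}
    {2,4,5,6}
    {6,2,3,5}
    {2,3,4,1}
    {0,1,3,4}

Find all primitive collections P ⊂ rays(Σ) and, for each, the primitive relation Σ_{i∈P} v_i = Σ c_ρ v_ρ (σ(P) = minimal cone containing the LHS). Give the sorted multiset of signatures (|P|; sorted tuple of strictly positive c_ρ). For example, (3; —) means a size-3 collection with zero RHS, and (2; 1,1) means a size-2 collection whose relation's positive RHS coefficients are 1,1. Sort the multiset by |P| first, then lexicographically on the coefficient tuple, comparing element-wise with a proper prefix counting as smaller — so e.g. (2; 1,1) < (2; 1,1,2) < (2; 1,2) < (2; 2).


Δ(Σ) — 7 vertices, 5 min non-faces:

  P = {0,5}:  v_{0} + v_{5} = 0 — sig = (2; —)
  P = {0,2}:  v_{0} + v_{2} = v_{1} — sig = (2; 1)
  P = {1,5}:  v_{1} + v_{5} = v_{2} — sig = (2; 1)
  P = {1,3,4,6}:  v_{1} + v_{3} + v_{4} + v_{6} = v_{5} — sig = (4; 1)
  P = {2,3,4,6}:  v_{2} + v_{3} + v_{4} + v_{6} = 2·v_{5} — sig = (4; 2)

so the primitive-relation signature multiset is
{ (2; —),  (2; 1) ×2,  (4; 1),  (4; 2) }


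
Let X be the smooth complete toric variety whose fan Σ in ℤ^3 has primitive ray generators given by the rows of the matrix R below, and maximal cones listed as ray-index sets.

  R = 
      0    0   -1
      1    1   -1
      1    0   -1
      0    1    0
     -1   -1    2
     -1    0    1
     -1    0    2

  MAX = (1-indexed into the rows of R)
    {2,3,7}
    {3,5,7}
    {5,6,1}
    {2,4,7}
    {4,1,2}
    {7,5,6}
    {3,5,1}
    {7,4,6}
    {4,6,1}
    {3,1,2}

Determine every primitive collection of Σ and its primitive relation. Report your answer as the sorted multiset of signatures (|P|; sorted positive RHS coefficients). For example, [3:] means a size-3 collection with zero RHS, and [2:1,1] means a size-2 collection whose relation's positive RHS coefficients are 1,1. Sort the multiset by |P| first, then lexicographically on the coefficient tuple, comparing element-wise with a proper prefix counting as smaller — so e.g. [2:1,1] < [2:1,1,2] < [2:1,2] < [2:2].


Δ(Σ) — 7 vertices, 6 min non-faces:

  • {3,6}:  v_{3} + v_{6} = 0  →  sig = [2:]
  • {1,7}:  v_{1} + v_{7} = v_{6}  →  sig = [2:1]
  • {2,6}:  v_{2} + v_{6} = v_{4}  →  sig = [2:1]
  • {3,4}:  v_{3} + v_{4} = v_{2}  →  sig = [2:1]
  • {4,5}:  v_{4} + v_{5} = v_{7}  →  sig = [2:1]
  • {2,5}:  v_{2} + v_{5} = v_{3} + v_{7}  →  sig = [2:1,1]

Signatures (|P|; sorted positive RHS coefficients), sorted:
    [2:]
    [2:1]
    [2:1]
    [2:1]
    [2:1]
    [2:1,1]


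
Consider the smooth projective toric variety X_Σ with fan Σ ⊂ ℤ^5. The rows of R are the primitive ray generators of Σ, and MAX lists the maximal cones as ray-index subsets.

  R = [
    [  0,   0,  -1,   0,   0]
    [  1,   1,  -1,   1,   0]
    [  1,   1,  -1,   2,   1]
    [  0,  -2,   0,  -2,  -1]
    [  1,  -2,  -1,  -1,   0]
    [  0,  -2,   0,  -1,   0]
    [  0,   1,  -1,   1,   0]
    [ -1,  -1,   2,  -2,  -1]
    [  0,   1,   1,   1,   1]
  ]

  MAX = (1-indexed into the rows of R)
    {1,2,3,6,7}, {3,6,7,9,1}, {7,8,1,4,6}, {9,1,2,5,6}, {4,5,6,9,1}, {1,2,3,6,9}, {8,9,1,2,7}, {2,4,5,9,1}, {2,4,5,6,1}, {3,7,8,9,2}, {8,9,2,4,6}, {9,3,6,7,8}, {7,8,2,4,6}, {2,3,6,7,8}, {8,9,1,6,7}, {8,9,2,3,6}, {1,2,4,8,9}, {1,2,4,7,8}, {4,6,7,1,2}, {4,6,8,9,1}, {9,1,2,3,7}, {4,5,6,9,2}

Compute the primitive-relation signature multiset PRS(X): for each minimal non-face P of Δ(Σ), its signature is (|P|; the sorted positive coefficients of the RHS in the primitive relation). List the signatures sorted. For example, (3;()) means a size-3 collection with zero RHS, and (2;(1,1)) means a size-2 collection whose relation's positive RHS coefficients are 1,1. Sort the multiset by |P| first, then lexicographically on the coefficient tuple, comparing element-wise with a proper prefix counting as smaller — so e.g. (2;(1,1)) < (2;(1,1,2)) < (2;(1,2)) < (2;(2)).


Σ has 9 primitive collections:

  • {3,4}:  v_{3} + v_{4} = v_{2} + v_{6} — sig = (2;(1,1))
  • {5,7}:  v_{5} + v_{7} = v_{1} + v_{2} + v_{6} — sig = (2;(1,1,1))
  • {3,5}:  v_{3} + v_{5} = v_{1} + 2·v_{2} + 2·v_{6} + v_{9} — sig = (2;(1,1,2,2))
  • {5,8}:  v_{5} + v_{8} = 2·v_{4} + v_{9} — sig = (2;(1,2))
  • {1,3,8}:  v_{1} + v_{3} + v_{8} = 0 — sig = (3;())
  • {4,7,9}:  v_{4} + v_{7} + v_{9} = 0 — sig = (3;())
  • {1,2,6,8}:  v_{1} + v_{2} + v_{6} + v_{8} = v_{4} — sig = (4;(1))
  • {2,6,7,9}:  v_{2} + v_{6} + v_{7} + v_{9} = v_{3} — sig = (4;(1))
  • {1,2,4,6,9}:  v_{1} + v_{2} + v_{4} + v_{6} + v_{9} = v_{5} — sig = (5;(1))

Signatures (|P|; sorted positive RHS coefficients), sorted:
    (2;(1,1))
    (2;(1,1,1))
    (2;(1,1,2,2))
    (2;(1,2))
    (3;())
    (3;())
    (4;(1))
    (4;(1))
    (5;(1))


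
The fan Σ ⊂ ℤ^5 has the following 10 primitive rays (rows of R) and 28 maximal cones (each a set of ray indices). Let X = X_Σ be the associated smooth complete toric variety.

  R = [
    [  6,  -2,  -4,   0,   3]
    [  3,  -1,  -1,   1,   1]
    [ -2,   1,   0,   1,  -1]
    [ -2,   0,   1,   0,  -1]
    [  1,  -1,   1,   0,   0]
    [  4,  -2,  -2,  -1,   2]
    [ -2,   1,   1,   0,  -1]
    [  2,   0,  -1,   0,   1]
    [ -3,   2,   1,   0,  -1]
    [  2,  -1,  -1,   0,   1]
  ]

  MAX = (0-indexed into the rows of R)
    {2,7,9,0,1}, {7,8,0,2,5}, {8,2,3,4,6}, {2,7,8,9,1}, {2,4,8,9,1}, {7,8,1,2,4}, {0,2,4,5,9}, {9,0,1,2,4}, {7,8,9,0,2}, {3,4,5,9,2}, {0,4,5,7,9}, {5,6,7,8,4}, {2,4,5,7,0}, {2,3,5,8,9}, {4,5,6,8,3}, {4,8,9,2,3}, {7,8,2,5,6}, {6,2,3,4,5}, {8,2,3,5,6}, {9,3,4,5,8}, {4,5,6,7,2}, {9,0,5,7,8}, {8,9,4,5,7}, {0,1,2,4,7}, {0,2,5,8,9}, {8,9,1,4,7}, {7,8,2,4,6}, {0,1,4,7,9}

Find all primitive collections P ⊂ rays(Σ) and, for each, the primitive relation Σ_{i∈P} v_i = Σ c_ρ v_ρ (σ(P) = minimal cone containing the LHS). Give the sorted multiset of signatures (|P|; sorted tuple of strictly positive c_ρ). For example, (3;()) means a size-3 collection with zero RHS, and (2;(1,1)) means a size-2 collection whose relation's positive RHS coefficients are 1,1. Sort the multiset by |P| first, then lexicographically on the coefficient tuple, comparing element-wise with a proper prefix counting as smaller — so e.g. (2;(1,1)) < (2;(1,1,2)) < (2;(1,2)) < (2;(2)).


12 collections generate NE(X_Σ); each relation:

  {3,7}:  v_{3} + v_{7} = 0 ; sig = (2;())
  {6,9}:  v_{6} + v_{9} = 0 ; sig = (2;())
  {1,5}:  v_{1} + v_{5} = v_{0} + v_{4} ; sig = (2;(1,1))
  {0,3}:  v_{0} + v_{3} = v_{2} + v_{5} + v_{9} ; sig = (2;(1,1,1))
  {0,6}:  v_{0} + v_{6} = v_{2} + v_{5} + v_{7} ; sig = (2;(1,1,1))
  {1,3}:  v_{1} + v_{3} = v_{2} + v_{4} + v_{9} ; sig = (2;(1,1,1))
  {1,6}:  v_{1} + v_{6} = v_{2} + v_{4} + v_{7} ; sig = (2;(1,1,1))
  {0,4,8}:  v_{0} + v_{4} + v_{8} = v_{7} + v_{9} ; sig = (3;(1,1))
  {0,1,8}:  v_{0} + v_{1} + v_{8} = v_{2} + 2·v_{7} + 2·v_{9} ; sig = (3;(1,2,2))
  {2,4,5,8}:  v_{2} + v_{4} + v_{5} + v_{8} = 0 ; sig = (4;())
  {2,4,7,9}:  v_{2} + v_{4} + v_{7} + v_{9} = v_{1} ; sig = (4;(1))
  {2,5,7,9}:  v_{2} + v_{5} + v_{7} + v_{9} = v_{0} ; sig = (4;(1))

Signatures (|P|; sorted positive RHS coefficients), sorted:
    (2;())
    (2;())
    (2;(1,1))
    (2;(1,1,1))
    (2;(1,1,1))
    (2;(1,1,1))
    (2;(1,1,1))
    (3;(1,1))
    (3;(1,2,2))
    (4;())
    (4;(1))
    (4;(1))


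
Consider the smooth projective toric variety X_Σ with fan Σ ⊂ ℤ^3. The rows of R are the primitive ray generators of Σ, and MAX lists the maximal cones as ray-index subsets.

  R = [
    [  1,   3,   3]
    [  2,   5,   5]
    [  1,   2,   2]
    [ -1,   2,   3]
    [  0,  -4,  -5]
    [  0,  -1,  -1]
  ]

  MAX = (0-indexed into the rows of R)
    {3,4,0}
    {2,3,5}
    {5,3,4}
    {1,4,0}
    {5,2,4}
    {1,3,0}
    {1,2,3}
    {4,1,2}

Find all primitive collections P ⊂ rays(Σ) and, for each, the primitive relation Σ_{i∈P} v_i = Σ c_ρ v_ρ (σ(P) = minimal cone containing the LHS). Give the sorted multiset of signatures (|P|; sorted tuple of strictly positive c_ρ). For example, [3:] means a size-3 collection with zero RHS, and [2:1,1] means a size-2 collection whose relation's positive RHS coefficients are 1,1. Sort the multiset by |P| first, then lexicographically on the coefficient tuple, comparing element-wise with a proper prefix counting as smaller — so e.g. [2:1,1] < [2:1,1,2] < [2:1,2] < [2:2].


Δ(Σ) — 6 vertices, 5 min non-faces:

  {0,2}:  v_{0} + v_{2} = v_{1}  →  sig = [2:1]
  {0,5}:  v_{0} + v_{5} = v_{2}  →  sig = [2:1]
  {1,5}:  v_{1} + v_{5} = 2·v_{2}  →  sig = [2:2]
  {2,3,4}:  v_{2} + v_{3} + v_{4} = 0  →  sig = [3:]
  {1,3,4}:  v_{1} + v_{3} + v_{4} = v_{0}  →  sig = [3:1]

Signatures (|P|; sorted positive RHS coefficients), sorted:
    |P|=2: 3 collections, coeffs (1), (1), (2)
    |P|=3: 2 collections, coeffs (), (1)


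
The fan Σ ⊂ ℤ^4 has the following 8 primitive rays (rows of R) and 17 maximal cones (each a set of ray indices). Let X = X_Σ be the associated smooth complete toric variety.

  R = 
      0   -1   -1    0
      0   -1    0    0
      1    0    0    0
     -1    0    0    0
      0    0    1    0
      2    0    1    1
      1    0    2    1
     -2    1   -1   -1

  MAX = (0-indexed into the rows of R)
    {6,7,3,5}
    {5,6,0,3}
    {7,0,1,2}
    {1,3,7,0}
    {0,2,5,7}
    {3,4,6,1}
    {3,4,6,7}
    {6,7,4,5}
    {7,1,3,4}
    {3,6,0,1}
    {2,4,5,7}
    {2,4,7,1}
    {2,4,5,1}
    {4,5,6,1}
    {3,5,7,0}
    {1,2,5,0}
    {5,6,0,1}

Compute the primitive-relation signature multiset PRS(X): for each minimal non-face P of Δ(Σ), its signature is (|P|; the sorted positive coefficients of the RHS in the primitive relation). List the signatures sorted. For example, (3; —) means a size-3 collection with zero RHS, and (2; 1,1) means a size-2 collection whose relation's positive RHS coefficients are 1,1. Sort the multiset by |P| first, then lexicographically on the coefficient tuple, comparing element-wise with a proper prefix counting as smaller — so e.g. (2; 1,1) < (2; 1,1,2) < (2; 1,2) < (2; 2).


Primitive collections (8):

  • {2,3}:  v_{2} + v_{3} = 0 — sig = (2; —)
  • {0,4}:  v_{0} + v_{4} = v_{1} — sig = (2; 1)
  • {2,6}:  v_{2} + v_{6} = v_{4} + v_{5} — sig = (2; 1,1)
  • {1,5,7}:  v_{1} + v_{5} + v_{7} = 0 — sig = (3; —)
  • {0,6,7}:  v_{0} + v_{6} + v_{7} = v_{3} — sig = (3; 1)
  • {3,4,5}:  v_{3} + v_{4} + v_{5} = v_{6} — sig = (3; 1)
  • {1,3,5}:  v_{1} + v_{3} + v_{5} = v_{0} + v_{6} — sig = (3; 1,1)
  • {1,6,7}:  v_{1} + v_{6} + v_{7} = v_{3} + v_{4} — sig = (3; 1,1)

Sorted signature multiset PRS(X):
    (2; —)
    (2; 1)
    (2; 1,1)
    (3; —)
    (3; 1)
    (3; 1)
    (3; 1,1)
    (3; 1,1)


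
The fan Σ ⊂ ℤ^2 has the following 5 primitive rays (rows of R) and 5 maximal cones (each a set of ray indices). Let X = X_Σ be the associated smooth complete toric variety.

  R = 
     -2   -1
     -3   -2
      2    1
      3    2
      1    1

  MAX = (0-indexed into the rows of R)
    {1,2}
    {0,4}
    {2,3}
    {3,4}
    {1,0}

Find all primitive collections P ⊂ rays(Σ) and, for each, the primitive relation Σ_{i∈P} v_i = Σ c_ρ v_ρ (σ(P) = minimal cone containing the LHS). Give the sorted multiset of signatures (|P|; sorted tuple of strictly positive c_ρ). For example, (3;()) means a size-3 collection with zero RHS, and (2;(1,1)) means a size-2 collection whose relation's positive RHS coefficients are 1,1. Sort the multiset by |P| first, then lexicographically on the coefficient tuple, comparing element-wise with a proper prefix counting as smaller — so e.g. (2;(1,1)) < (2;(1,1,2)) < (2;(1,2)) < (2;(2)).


The 5 primitive collections of Σ (r=5, n=2):

  • {0,2}:  v_{0} + v_{2} = 0  ⇒ sig = (2;())
  • {1,3}:  v_{1} + v_{3} = 0  ⇒ sig = (2;())
  • {0,3}:  v_{0} + v_{3} = v_{4}  ⇒ sig = (2;(1))
  • {1,4}:  v_{1} + v_{4} = v_{0}  ⇒ sig = (2;(1))
  • {2,4}:  v_{2} + v_{4} = v_{3}  ⇒ sig = (2;(1))

Hence PRS(X_Σ) =
[(2;()), (2;()), (2;(1)), (2;(1)), (2;(1))]


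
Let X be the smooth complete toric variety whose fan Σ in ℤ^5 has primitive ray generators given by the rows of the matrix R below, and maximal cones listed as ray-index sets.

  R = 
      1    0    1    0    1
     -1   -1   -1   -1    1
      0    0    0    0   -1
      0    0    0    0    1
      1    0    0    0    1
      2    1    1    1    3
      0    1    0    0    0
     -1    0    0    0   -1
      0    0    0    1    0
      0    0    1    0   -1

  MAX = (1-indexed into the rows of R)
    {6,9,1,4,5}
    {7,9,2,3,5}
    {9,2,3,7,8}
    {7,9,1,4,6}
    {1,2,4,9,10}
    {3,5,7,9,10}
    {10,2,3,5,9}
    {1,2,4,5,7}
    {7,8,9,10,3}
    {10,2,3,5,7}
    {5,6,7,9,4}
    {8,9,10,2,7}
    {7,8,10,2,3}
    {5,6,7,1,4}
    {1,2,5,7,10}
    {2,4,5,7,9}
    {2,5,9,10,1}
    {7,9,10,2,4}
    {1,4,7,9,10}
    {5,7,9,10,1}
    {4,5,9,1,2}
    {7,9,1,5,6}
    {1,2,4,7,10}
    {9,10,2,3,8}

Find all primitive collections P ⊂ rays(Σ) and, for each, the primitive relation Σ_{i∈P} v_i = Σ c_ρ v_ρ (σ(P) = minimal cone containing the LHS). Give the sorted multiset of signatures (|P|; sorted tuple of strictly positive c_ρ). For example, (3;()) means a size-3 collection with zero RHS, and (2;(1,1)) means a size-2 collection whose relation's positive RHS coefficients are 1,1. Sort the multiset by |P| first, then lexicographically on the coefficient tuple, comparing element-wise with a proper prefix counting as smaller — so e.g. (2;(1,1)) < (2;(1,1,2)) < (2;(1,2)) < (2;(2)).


|primitive collections| = 14. Relations:

  • {3,4}:  v_{3} + v_{4} = 0  so sig = (2;())
  • {5,8}:  v_{5} + v_{8} = 0  so sig = (2;())
  • {1,3}:  v_{1} + v_{3} = v_{5} + v_{10}  so sig = (2;(1,1))
  • {1,8}:  v_{1} + v_{8} = v_{4} + v_{10}  so sig = (2;(1,1))
  • {3,6}:  v_{3} + v_{6} = v_{1} + v_{5} + v_{7} + v_{9}  so sig = (2;(1,1,1,1))
  • {4,8}:  v_{4} + v_{8} = v_{2} + v_{7} + v_{9} + v_{10}  so sig = (2;(1,1,1,1))
  • {6,8}:  v_{6} + v_{8} = v_{1} + v_{4} + v_{7} + v_{9}  so sig = (2;(1,1,1,1))
  • {6,10}:  v_{6} + v_{10} = 2·v_{1} + v_{7} + v_{9}  so sig = (2;(1,1,2))
  • {2,6}:  v_{2} + v_{6} = 3·v_{4} + v_{5}  so sig = (2;(1,3))
  • {4,5,10}:  v_{4} + v_{5} + v_{10} = v_{1}  so sig = (3;(1))
  • {1,2,7,9}:  v_{1} + v_{2} + v_{7} + v_{9} = 2·v_{4}  so sig = (4;(2))
  • {1,4,5,7,9}:  v_{1} + v_{4} + v_{5} + v_{7} + v_{9} = v_{6}  so sig = (5;(1))
  • {2,3,7,9,10}:  v_{2} + v_{3} + v_{7} + v_{9} + v_{10} = v_{8}  so sig = (5;(1))
  • {2,5,7,9,10}:  v_{2} + v_{5} + v_{7} + v_{9} + v_{10} = v_{4}  so sig = (5;(1))

Sorted signature multiset PRS(X):
{ (2;()) ×2,  (2;(1,1)) ×2,  (2;(1,1,1,1)) ×3,  (2;(1,1,2)),  (2;(1,3)),  (3;(1)),  (4;(2)),  (5;(1)) ×3 }


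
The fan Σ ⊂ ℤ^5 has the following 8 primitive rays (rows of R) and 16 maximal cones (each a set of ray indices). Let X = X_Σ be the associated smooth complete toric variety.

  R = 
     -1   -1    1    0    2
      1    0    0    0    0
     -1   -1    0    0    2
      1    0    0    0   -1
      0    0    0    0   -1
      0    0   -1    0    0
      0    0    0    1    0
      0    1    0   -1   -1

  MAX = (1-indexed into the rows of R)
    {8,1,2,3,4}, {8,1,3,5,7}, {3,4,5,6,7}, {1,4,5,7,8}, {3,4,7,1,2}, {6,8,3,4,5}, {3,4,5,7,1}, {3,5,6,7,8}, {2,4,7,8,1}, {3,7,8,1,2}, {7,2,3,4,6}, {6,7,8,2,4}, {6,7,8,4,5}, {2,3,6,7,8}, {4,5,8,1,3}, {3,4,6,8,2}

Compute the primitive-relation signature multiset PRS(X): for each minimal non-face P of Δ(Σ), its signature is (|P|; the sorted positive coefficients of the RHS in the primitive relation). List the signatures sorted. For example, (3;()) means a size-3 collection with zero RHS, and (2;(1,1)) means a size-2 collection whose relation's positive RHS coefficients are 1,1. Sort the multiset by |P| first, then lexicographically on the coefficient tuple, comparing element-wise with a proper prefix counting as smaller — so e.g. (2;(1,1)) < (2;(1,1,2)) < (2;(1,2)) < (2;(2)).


The 3 primitive collections of Σ (r=8, n=5):

  {1,6}:  v_{1} + v_{6} = v_{3}  ⟹  sig = (2;(1))
  {2,5}:  v_{2} + v_{5} = v_{4}  ⟹  sig = (2;(1))
  {3,4,7,8}:  v_{3} + v_{4} + v_{7} + v_{8} = 0  ⟹  sig = (4;())

Sorted signature multiset PRS(X):
    |P|=2: 2 collections, coeffs (1), (1)
    |P|=4: 1 collection, coeffs ()


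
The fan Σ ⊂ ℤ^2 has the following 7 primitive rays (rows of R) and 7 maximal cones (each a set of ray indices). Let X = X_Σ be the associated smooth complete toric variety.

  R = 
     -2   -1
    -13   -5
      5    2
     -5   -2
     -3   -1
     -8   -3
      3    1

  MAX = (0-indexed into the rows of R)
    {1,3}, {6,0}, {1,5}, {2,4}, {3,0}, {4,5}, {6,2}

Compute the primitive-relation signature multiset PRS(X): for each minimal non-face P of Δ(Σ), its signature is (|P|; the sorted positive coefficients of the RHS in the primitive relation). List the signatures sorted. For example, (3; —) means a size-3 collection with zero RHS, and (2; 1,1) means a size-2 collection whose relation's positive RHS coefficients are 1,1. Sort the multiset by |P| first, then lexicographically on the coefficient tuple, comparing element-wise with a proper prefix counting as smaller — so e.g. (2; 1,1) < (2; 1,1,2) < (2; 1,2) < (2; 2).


The 14 primitive collections of Σ (r=7, n=2):

  P = {2,3}:  v_{2} + v_{3} = 0  ⇒ sig = (2; —)
  P = {4,6}:  v_{4} + v_{6} = 0  ⇒ sig = (2; —)
  P = {0,2}:  v_{0} + v_{2} = v_{6}  ⇒ sig = (2; 1)
  P = {0,4}:  v_{0} + v_{4} = v_{3}  ⇒ sig = (2; 1)
  P = {1,2}:  v_{1} + v_{2} = v_{5}  ⇒ sig = (2; 1)
  P = {2,5}:  v_{2} + v_{5} = v_{4}  ⇒ sig = (2; 1)
  P = {3,4}:  v_{3} + v_{4} = v_{5}  ⇒ sig = (2; 1)
  P = {3,5}:  v_{3} + v_{5} = v_{1}  ⇒ sig = (2; 1)
  P = {3,6}:  v_{3} + v_{6} = v_{0}  ⇒ sig = (2; 1)
  P = {5,6}:  v_{5} + v_{6} = v_{3}  ⇒ sig = (2; 1)
  P = {0,5}:  v_{0} + v_{5} = 2·v_{3}  ⇒ sig = (2; 2)
  P = {1,4}:  v_{1} + v_{4} = 2·v_{5}  ⇒ sig = (2; 2)
  P = {1,6}:  v_{1} + v_{6} = 2·v_{3}  ⇒ sig = (2; 2)
  P = {0,1}:  v_{0} + v_{1} = 3·v_{3}  ⇒ sig = (2; 3)

Hence PRS(X_Σ) =
{ (2; —) ×2,  (2; 1) ×8,  (2; 2) ×3,  (2; 3) }


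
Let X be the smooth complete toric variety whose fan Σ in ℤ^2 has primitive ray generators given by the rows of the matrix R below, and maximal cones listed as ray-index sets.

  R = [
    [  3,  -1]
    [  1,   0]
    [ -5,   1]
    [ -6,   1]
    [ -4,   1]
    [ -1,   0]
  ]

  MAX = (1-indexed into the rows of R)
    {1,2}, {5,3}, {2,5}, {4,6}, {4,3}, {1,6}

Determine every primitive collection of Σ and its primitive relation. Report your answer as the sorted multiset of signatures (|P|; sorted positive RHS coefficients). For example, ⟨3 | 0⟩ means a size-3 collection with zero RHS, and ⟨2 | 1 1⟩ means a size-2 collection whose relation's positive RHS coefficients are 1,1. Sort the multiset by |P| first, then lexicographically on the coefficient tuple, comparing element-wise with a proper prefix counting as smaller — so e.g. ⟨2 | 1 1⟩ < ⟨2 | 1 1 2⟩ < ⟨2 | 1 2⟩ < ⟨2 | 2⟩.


|primitive collections| = 9. Relations:

  P = {2,6}:  v_{2} + v_{6} = 0  →  sig = ⟨2 | 0⟩
  P = {1,5}:  v_{1} + v_{5} = v_{6}  →  sig = ⟨2 | 1⟩
  P = {2,3}:  v_{2} + v_{3} = v_{5}  →  sig = ⟨2 | 1⟩
  P = {2,4}:  v_{2} + v_{4} = v_{3}  →  sig = ⟨2 | 1⟩
  P = {3,6}:  v_{3} + v_{6} = v_{4}  →  sig = ⟨2 | 1⟩
  P = {5,6}:  v_{5} + v_{6} = v_{3}  →  sig = ⟨2 | 1⟩
  P = {1,3}:  v_{1} + v_{3} = 2·v_{6}  →  sig = ⟨2 | 2⟩
  P = {4,5}:  v_{4} + v_{5} = 2·v_{3}  →  sig = ⟨2 | 2⟩
  P = {1,4}:  v_{1} + v_{4} = 3·v_{6}  →  sig = ⟨2 | 3⟩

Sorted signature multiset PRS(X):
{ ⟨2 | 0⟩,  ⟨2 | 1⟩ ×5,  ⟨2 | 2⟩ ×2,  ⟨2 | 3⟩ }


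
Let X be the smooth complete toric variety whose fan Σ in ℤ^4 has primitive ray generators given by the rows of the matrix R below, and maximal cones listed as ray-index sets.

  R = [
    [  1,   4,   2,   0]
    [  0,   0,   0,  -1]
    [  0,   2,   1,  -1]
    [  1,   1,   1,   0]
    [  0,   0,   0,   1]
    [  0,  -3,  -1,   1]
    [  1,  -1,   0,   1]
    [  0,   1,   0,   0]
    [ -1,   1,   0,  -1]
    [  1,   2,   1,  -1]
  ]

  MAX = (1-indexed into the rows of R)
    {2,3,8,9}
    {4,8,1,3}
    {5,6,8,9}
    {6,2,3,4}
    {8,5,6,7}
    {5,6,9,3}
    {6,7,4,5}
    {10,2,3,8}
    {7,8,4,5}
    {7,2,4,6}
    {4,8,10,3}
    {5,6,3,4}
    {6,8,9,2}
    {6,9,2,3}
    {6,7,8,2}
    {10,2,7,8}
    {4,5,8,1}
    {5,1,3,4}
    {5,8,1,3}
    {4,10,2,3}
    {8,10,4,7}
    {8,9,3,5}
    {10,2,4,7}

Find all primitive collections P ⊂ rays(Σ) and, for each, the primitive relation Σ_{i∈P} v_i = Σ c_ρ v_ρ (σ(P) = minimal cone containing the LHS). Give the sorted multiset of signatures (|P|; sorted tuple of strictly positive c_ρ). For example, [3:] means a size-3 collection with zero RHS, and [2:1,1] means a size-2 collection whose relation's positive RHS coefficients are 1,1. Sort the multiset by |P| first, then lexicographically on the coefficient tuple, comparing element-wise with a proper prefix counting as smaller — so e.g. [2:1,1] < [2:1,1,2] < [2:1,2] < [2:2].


|primitive collections| = 16. Relations:

  {2,5}:  v_{2} + v_{5} = 0  →  sig = [2:]
  {7,9}:  v_{7} + v_{9} = 0  →  sig = [2:]
  {3,7}:  v_{3} + v_{7} = v_{4}  →  sig = [2:1]
  {4,9}:  v_{4} + v_{9} = v_{3}  →  sig = [2:1]
  {1,6}:  v_{1} + v_{6} = v_{4} + v_{5}  →  sig = [2:1,1]
  {5,10}:  v_{5} + v_{10} = v_{4} + v_{8}  →  sig = [2:1,1]
  {6,10}:  v_{6} + v_{10} = v_{2} + v_{7}  →  sig = [2:1,1]
  {1,2}:  v_{1} + v_{2} = v_{3} + v_{4} + v_{8}  →  sig = [2:1,1,1]
  {9,10}:  v_{9} + v_{10} = v_{2} + v_{3} + v_{8}  →  sig = [2:1,1,1]
  {1,7}:  v_{1} + v_{7} = 2·v_{4} + v_{5} + v_{8}  →  sig = [2:1,1,2]
  {1,9}:  v_{1} + v_{9} = 2·v_{3} + v_{5} + v_{8}  →  sig = [2:1,1,2]
  {1,10}:  v_{1} + v_{10} = v_{3} + 2·v_{4} + 2·v_{8}  →  sig = [2:1,2,2]
  {3,6,8}:  v_{3} + v_{6} + v_{8} = 0  →  sig = [3:]
  {2,4,8}:  v_{2} + v_{4} + v_{8} = v_{10}  →  sig = [3:1]
  {4,6,8}:  v_{4} + v_{6} + v_{8} = v_{7}  →  sig = [3:1]
  {3,4,5,8}:  v_{3} + v_{4} + v_{5} + v_{8} = v_{1}  →  sig = [4:1]

Sorted signature multiset PRS(X):
[[2:], [2:], [2:1], [2:1], [2:1,1], [2:1,1], [2:1,1], [2:1,1,1], [2:1,1,1], [2:1,1,2], [2:1,1,2], [2:1,2,2], [3:], [3:1], [3:1], [4:1]]


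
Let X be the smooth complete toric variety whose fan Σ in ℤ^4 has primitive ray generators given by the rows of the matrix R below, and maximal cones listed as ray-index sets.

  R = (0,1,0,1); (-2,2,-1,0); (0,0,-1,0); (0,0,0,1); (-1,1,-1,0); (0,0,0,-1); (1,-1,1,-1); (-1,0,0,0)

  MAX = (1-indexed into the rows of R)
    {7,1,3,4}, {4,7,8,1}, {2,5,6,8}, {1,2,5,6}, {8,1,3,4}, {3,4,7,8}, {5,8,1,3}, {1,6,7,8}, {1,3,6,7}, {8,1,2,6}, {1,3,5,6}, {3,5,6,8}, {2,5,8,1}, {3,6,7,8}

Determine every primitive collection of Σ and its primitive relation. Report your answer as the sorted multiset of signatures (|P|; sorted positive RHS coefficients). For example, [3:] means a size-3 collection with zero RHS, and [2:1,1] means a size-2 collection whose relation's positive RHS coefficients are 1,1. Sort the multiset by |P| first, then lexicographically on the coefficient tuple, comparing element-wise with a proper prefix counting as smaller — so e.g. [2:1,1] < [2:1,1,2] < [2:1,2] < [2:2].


Primitive collections (9):

  P = {4,6}:  v_{4} + v_{6} = 0 ; sig = [2:]
  P = {5,7}:  v_{5} + v_{7} = v_{6} ; sig = [2:1]
  P = {2,4}:  v_{2} + v_{4} = v_{1} + v_{5} + v_{8} ; sig = [2:1,1,1]
  P = {4,5}:  v_{4} + v_{5} = v_{1} + v_{3} + v_{8} ; sig = [2:1,1,1]
  P = {2,7}:  v_{2} + v_{7} = v_{1} + 2·v_{6} + v_{8} ; sig = [2:1,1,2]
  P = {2,3}:  v_{2} + v_{3} = 2·v_{5} ; sig = [2:2]
  P = {1,3,7,8}:  v_{1} + v_{3} + v_{7} + v_{8} = 0 ; sig = [4:]
  P = {1,3,6,8}:  v_{1} + v_{3} + v_{6} + v_{8} = v_{5} ; sig = [4:1]
  P = {1,5,6,8}:  v_{1} + v_{5} + v_{6} + v_{8} = v_{2} ; sig = [4:1]

so the primitive-relation signature multiset is
[[2:], [2:1], [2:1,1,1], [2:1,1,1], [2:1,1,2], [2:2], [4:], [4:1], [4:1]]


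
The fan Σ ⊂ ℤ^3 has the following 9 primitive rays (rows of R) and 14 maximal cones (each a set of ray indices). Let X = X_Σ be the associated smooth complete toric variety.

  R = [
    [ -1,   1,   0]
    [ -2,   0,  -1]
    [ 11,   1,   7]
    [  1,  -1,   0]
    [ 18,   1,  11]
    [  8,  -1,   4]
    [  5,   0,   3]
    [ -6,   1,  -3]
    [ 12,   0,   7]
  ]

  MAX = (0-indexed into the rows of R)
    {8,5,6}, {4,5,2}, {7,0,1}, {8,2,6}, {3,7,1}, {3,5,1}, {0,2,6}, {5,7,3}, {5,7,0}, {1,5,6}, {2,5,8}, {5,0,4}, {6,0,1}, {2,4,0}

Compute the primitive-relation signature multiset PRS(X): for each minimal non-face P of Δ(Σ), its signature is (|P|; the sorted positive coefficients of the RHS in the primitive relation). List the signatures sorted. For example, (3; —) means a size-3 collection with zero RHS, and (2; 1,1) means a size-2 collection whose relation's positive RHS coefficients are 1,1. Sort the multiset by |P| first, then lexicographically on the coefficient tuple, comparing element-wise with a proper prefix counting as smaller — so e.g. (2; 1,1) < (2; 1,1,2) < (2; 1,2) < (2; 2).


|primitive collections| = 20. Relations:

  • {0,3}:  v_{0} + v_{3} = 0  so sig = (2; —)
  • {0,8}:  v_{0} + v_{8} = v_{2}  so sig = (2; 1)
  • {2,3}:  v_{2} + v_{3} = v_{8}  so sig = (2; 1)
  • {6,7}:  v_{6} + v_{7} = v_{0}  so sig = (2; 1)
  • {1,4}:  v_{1} + v_{4} = v_{2} + v_{6}  so sig = (2; 1,1)
  • {3,4}:  v_{3} + v_{4} = v_{2} + v_{5}  so sig = (2; 1,1)
  • {3,6}:  v_{3} + v_{6} = v_{1} + v_{5}  so sig = (2; 1,1)
  • {3,8}:  v_{3} + v_{8} = v_{5} + v_{6}  so sig = (2; 1,1)
  • {4,6}:  v_{4} + v_{6} = v_{2} + v_{8}  so sig = (2; 1,1)
  • {1,2}:  v_{1} + v_{2} = v_{0} + 2·v_{6}  so sig = (2; 1,2)
  • {4,8}:  v_{4} + v_{8} = 2·v_{2} + v_{5}  so sig = (2; 1,2)
  • {7,8}:  v_{7} + v_{8} = 2·v_{0} + v_{5}  so sig = (2; 1,2)
  • {2,7}:  v_{2} + v_{7} = 3·v_{0} + v_{5}  so sig = (2; 1,3)
  • {1,8}:  v_{1} + v_{8} = 2·v_{6}  so sig = (2; 2)
  • {4,7}:  v_{4} + v_{7} = 4·v_{0} + 2·v_{5}  so sig = (2; 2,4)
  • {1,5,7}:  v_{1} + v_{5} + v_{7} = 0  so sig = (3; —)
  • {0,1,5}:  v_{0} + v_{1} + v_{5} = v_{6}  so sig = (3; 1)
  • {0,2,5}:  v_{0} + v_{2} + v_{5} = v_{4}  so sig = (3; 1)
  • {0,5,6}:  v_{0} + v_{5} + v_{6} = v_{8}  so sig = (3; 1)
  • {2,5,6}:  v_{2} + v_{5} + v_{6} = 2·v_{8}  so sig = (3; 2)

Hence PRS(X_Σ) =
    (2; —)
    (2; 1)
    (2; 1)
    (2; 1)
    (2; 1,1)
    (2; 1,1)
    (2; 1,1)
    (2; 1,1)
    (2; 1,1)
    (2; 1,2)
    (2; 1,2)
    (2; 1,2)
    (2; 1,3)
    (2; 2)
    (2; 2,4)
    (3; —)
    (3; 1)
    (3; 1)
    (3; 1)
    (3; 2)


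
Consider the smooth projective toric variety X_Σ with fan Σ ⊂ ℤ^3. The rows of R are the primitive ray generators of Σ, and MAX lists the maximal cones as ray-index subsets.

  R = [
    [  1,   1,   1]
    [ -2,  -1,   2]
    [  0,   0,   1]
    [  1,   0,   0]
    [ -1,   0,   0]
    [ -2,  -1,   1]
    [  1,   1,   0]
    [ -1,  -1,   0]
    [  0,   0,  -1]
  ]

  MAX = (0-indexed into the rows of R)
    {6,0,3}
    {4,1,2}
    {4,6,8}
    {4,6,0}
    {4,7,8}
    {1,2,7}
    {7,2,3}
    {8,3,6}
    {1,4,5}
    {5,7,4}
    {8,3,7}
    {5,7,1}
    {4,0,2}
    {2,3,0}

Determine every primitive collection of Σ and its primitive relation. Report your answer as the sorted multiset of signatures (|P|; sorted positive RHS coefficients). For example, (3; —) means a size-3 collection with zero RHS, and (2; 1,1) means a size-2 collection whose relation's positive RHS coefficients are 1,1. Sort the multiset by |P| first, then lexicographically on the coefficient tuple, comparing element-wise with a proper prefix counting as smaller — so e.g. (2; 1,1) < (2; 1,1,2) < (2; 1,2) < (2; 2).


Δ(Σ) — 9 vertices, 17 min non-faces:

  • {2,8}:  v_{2} + v_{8} = 0  ⇒ sig = (2; —)
  • {3,4}:  v_{3} + v_{4} = 0  ⇒ sig = (2; —)
  • {6,7}:  v_{6} + v_{7} = 0  ⇒ sig = (2; —)
  • {0,7}:  v_{0} + v_{7} = v_{2}  ⇒ sig = (2; 1)
  • {0,8}:  v_{0} + v_{8} = v_{6}  ⇒ sig = (2; 1)
  • {1,8}:  v_{1} + v_{8} = v_{5}  ⇒ sig = (2; 1)
  • {2,5}:  v_{2} + v_{5} = v_{1}  ⇒ sig = (2; 1)
  • {2,6}:  v_{2} + v_{6} = v_{0}  ⇒ sig = (2; 1)
  • {3,5}:  v_{3} + v_{5} = v_{2} + v_{7}  ⇒ sig = (2; 1,1)
  • {5,6}:  v_{5} + v_{6} = v_{2} + v_{4}  ⇒ sig = (2; 1,1)
  • {5,8}:  v_{5} + v_{8} = v_{4} + v_{7}  ⇒ sig = (2; 1,1)
  • {0,5}:  v_{0} + v_{5} = 2·v_{2} + v_{4}  ⇒ sig = (2; 1,2)
  • {1,3}:  v_{1} + v_{3} = 2·v_{2} + v_{7}  ⇒ sig = (2; 1,2)
  • {1,6}:  v_{1} + v_{6} = 2·v_{2} + v_{4}  ⇒ sig = (2; 1,2)
  • {0,1}:  v_{0} + v_{1} = 3·v_{2} + v_{4}  ⇒ sig = (2; 1,3)
  • {2,4,7}:  v_{2} + v_{4} + v_{7} = v_{5}  ⇒ sig = (3; 1)
  • {1,4,7}:  v_{1} + v_{4} + v_{7} = 2·v_{5}  ⇒ sig = (3; 2)

so the primitive-relation signature multiset is
    |P|=2: 15 collections, coeffs (), (), (), (1), (1), (1), (1), (1), (1,1), (1,1), (1,1), (1,2), (1,2), (1,2), (1,3)
    |P|=3: 2 collections, coeffs (1), (2)


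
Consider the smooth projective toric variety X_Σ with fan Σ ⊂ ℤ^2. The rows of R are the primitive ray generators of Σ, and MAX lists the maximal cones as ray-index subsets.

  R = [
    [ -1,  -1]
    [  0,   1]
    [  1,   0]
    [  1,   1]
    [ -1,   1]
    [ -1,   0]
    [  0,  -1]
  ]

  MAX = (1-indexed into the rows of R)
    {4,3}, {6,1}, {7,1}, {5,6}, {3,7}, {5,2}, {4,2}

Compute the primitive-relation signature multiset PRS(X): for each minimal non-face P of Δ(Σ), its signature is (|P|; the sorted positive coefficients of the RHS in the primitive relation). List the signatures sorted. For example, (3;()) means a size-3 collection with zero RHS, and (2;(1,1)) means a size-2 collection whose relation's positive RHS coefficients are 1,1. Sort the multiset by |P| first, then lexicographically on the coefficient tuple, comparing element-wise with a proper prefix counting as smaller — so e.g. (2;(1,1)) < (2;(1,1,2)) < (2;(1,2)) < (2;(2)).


The 14 primitive collections of Σ (r=7, n=2):

  P = {1,4}:  v_{1} + v_{4} = 0  ⇒ sig = (2;())
  P = {2,7}:  v_{2} + v_{7} = 0  ⇒ sig = (2;())
  P = {3,6}:  v_{3} + v_{6} = 0  ⇒ sig = (2;())
  P = {1,2}:  v_{1} + v_{2} = v_{6}  ⇒ sig = (2;(1))
  P = {1,3}:  v_{1} + v_{3} = v_{7}  ⇒ sig = (2;(1))
  P = {2,3}:  v_{2} + v_{3} = v_{4}  ⇒ sig = (2;(1))
  P = {2,6}:  v_{2} + v_{6} = v_{5}  ⇒ sig = (2;(1))
  P = {3,5}:  v_{3} + v_{5} = v_{2}  ⇒ sig = (2;(1))
  P = {4,6}:  v_{4} + v_{6} = v_{2}  ⇒ sig = (2;(1))
  P = {4,7}:  v_{4} + v_{7} = v_{3}  ⇒ sig = (2;(1))
  P = {5,7}:  v_{5} + v_{7} = v_{6}  ⇒ sig = (2;(1))
  P = {6,7}:  v_{6} + v_{7} = v_{1}  ⇒ sig = (2;(1))
  P = {1,5}:  v_{1} + v_{5} = 2·v_{6}  ⇒ sig = (2;(2))
  P = {4,5}:  v_{4} + v_{5} = 2·v_{2}  ⇒ sig = (2;(2))

Sorted signature multiset PRS(X):
[(2;()), (2;()), (2;()), (2;(1)), (2;(1)), (2;(1)), (2;(1)), (2;(1)), (2;(1)), (2;(1)), (2;(1)), (2;(1)), (2;(2)), (2;(2))]


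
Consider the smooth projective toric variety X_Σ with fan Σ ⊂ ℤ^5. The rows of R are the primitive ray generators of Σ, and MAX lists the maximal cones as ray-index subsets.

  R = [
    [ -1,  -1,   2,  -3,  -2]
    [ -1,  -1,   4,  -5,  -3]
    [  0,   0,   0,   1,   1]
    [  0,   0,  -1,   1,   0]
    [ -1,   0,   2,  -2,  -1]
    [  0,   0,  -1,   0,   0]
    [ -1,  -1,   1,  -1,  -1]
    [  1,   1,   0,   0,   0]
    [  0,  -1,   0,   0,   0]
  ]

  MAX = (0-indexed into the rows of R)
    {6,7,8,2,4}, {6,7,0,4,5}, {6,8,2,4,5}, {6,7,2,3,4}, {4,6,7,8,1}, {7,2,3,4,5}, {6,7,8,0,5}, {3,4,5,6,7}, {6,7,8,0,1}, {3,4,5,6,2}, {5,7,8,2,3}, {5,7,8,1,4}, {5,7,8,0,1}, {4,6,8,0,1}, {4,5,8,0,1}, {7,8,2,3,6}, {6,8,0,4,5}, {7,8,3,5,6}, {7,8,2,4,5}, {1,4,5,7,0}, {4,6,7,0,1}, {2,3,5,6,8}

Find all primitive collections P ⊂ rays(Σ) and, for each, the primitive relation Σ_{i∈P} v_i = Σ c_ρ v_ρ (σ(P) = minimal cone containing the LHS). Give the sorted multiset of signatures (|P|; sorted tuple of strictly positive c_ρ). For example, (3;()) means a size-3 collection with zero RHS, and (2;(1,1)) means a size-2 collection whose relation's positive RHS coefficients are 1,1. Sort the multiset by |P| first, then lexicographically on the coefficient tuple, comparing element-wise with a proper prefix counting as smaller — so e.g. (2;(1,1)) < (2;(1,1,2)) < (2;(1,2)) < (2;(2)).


Δ(Σ) — 9 vertices, 9 min non-faces:

  P = {0,2}:  v_{0} + v_{2} = v_{4} + v_{8} — sig = (2;(1,1))
  P = {1,3}:  v_{1} + v_{3} = v_{0} + v_{6} + v_{7} — sig = (2;(1,1,1))
  P = {0,3}:  v_{0} + v_{3} = v_{5} + 2·v_{6} + v_{7} — sig = (2;(1,1,2))
  P = {1,2}:  v_{1} + v_{2} = 2·v_{4} + v_{7} + 2·v_{8} — sig = (2;(1,2,2))
  P = {3,4,8}:  v_{3} + v_{4} + v_{8} = v_{6} — sig = (3;(1))
  P = {1,5,6}:  v_{1} + v_{5} + v_{6} = 2·v_{0} — sig = (3;(2))
  P = {2,5,6,7}:  v_{2} + v_{5} + v_{6} + v_{7} = 0 — sig = (4;())
  P = {0,4,7,8}:  v_{0} + v_{4} + v_{7} + v_{8} = v_{1} — sig = (4;(1))
  P = {4,5,6,7,8}:  v_{4} + v_{5} + v_{6} + v_{7} + v_{8} = v_{0} — sig = (5;(1))

Sorted signature multiset PRS(X):
    (2;(1,1))
    (2;(1,1,1))
    (2;(1,1,2))
    (2;(1,2,2))
    (3;(1))
    (3;(2))
    (4;())
    (4;(1))
    (5;(1))


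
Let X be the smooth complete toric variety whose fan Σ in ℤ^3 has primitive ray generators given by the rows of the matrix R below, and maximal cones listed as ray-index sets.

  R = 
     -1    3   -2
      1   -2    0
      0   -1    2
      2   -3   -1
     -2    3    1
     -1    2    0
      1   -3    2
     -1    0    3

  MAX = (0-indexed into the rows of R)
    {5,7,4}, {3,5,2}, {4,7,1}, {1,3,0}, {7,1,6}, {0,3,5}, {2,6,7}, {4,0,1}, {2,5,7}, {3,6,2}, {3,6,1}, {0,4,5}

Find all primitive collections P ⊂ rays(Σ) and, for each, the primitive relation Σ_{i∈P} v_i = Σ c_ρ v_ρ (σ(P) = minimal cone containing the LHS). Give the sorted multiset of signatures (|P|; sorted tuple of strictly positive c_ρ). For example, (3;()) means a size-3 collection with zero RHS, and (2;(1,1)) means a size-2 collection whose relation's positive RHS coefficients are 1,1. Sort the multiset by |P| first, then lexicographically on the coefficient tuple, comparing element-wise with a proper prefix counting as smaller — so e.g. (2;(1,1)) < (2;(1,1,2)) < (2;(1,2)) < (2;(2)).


Σ has 10 primitive collections:

  {0,6}:  v_{0} + v_{6} = 0  so sig = (2;())
  {1,5}:  v_{1} + v_{5} = 0  so sig = (2;())
  {3,4}:  v_{3} + v_{4} = 0  so sig = (2;())
  {0,2}:  v_{0} + v_{2} = v_{5}  so sig = (2;(1))
  {0,7}:  v_{0} + v_{7} = v_{4}  so sig = (2;(1))
  {1,2}:  v_{1} + v_{2} = v_{6}  so sig = (2;(1))
  {3,7}:  v_{3} + v_{7} = v_{6}  so sig = (2;(1))
  {4,6}:  v_{4} + v_{6} = v_{7}  so sig = (2;(1))
  {5,6}:  v_{5} + v_{6} = v_{2}  so sig = (2;(1))
  {2,4}:  v_{2} + v_{4} = v_{5} + v_{7}  so sig = (2;(1,1))

Signatures (|P|; sorted positive RHS coefficients), sorted:
    (2;())
    (2;())
    (2;())
    (2;(1))
    (2;(1))
    (2;(1))
    (2;(1))
    (2;(1))
    (2;(1))
    (2;(1,1))


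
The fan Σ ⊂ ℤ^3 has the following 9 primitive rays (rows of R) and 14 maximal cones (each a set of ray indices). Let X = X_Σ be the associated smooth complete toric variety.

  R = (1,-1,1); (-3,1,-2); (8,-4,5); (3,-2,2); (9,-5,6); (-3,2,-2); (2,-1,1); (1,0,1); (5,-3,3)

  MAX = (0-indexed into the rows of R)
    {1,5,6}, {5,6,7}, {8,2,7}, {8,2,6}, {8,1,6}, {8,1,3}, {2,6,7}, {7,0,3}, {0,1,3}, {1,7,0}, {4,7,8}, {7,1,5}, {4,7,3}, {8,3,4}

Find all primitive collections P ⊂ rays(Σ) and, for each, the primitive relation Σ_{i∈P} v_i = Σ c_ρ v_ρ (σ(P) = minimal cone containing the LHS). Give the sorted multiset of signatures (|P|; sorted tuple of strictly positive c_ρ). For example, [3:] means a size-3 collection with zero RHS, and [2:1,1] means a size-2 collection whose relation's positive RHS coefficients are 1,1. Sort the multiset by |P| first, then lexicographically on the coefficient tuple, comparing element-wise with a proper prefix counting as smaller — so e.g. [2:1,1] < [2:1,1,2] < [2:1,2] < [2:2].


Δ(Σ) — 9 vertices, 20 min non-faces:

  {3,5}:  v_{3} + v_{5} = 0  →  sig = [2:]
  {0,2}:  v_{0} + v_{2} = v_{4}  →  sig = [2:1]
  {0,6}:  v_{0} + v_{6} = v_{3}  →  sig = [2:1]
  {1,2}:  v_{1} + v_{2} = v_{8}  →  sig = [2:1]
  {3,6}:  v_{3} + v_{6} = v_{8}  →  sig = [2:1]
  {5,8}:  v_{5} + v_{8} = v_{6}  →  sig = [2:1]
  {0,5}:  v_{0} + v_{5} = v_{1} + v_{7}  →  sig = [2:1,1]
  {4,5}:  v_{4} + v_{5} = v_{7} + v_{8}  →  sig = [2:1,1]
  {2,3}:  v_{2} + v_{3} = v_{7} + 2·v_{8}  →  sig = [2:1,2]
  {2,5}:  v_{2} + v_{5} = 2·v_{6} + v_{7}  →  sig = [2:1,2]
  {4,6}:  v_{4} + v_{6} = v_{7} + 2·v_{8}  →  sig = [2:1,2]
  {0,4}:  v_{0} + v_{4} = 3·v_{3} + v_{7}  →  sig = [2:1,3]
  {0,8}:  v_{0} + v_{8} = 2·v_{3}  →  sig = [2:2]
  {1,4}:  v_{1} + v_{4} = 2·v_{3}  →  sig = [2:2]
  {2,4}:  v_{2} + v_{4} = 2·v_{7} + 3·v_{8}  →  sig = [2:2,3]
  {1,6,7}:  v_{1} + v_{6} + v_{7} = 0  →  sig = [3:]
  {1,3,7}:  v_{1} + v_{3} + v_{7} = v_{0}  →  sig = [3:1]
  {1,7,8}:  v_{1} + v_{7} + v_{8} = v_{3}  →  sig = [3:1]
  {3,7,8}:  v_{3} + v_{7} + v_{8} = v_{4}  →  sig = [3:1]
  {6,7,8}:  v_{6} + v_{7} + v_{8} = v_{2}  →  sig = [3:1]

so the primitive-relation signature multiset is
    |P|=2: 15 collections, coeffs (), (1), (1), (1), (1), (1), (1,1), (1,1), (1,2), (1,2), (1,2), (1,3), (2), (2), (2,3)
    |P|=3: 5 collections, coeffs (), (1), (1), (1), (1)


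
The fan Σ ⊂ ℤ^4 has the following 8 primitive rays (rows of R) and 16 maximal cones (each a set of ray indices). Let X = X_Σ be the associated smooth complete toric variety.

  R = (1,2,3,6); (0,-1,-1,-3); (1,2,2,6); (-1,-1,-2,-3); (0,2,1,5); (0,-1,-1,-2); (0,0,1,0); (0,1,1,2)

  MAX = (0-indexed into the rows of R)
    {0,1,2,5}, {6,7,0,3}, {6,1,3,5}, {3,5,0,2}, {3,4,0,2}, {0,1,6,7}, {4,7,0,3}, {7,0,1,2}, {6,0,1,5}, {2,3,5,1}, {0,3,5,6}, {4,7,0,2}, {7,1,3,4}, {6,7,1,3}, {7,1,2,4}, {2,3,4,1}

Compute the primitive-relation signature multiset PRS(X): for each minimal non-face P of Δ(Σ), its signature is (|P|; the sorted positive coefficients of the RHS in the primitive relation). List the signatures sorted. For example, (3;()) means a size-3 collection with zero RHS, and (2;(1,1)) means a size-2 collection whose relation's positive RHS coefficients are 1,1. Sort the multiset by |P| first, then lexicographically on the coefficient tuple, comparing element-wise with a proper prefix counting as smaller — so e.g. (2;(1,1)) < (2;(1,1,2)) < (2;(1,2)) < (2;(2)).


|primitive collections| = 7. Relations:

  P = {5,7}:  v_{5} + v_{7} = 0  →  sig = (2;())
  P = {2,6}:  v_{2} + v_{6} = v_{0}  →  sig = (2;(1))
  P = {4,5}:  v_{4} + v_{5} = v_{2} + v_{3}  →  sig = (2;(1,1))
  P = {4,6}:  v_{4} + v_{6} = v_{0} + v_{3} + v_{7}  →  sig = (2;(1,1,1))
  P = {0,1,3}:  v_{0} + v_{1} + v_{3} = 0  →  sig = (3;())
  P = {2,3,7}:  v_{2} + v_{3} + v_{7} = v_{4}  →  sig = (3;(1))
  P = {0,1,4}:  v_{0} + v_{1} + v_{4} = v_{2} + v_{7}  →  sig = (3;(1,1))

Signatures (|P|; sorted positive RHS coefficients), sorted:
    (2;())
    (2;(1))
    (2;(1,1))
    (2;(1,1,1))
    (3;())
    (3;(1))
    (3;(1,1))


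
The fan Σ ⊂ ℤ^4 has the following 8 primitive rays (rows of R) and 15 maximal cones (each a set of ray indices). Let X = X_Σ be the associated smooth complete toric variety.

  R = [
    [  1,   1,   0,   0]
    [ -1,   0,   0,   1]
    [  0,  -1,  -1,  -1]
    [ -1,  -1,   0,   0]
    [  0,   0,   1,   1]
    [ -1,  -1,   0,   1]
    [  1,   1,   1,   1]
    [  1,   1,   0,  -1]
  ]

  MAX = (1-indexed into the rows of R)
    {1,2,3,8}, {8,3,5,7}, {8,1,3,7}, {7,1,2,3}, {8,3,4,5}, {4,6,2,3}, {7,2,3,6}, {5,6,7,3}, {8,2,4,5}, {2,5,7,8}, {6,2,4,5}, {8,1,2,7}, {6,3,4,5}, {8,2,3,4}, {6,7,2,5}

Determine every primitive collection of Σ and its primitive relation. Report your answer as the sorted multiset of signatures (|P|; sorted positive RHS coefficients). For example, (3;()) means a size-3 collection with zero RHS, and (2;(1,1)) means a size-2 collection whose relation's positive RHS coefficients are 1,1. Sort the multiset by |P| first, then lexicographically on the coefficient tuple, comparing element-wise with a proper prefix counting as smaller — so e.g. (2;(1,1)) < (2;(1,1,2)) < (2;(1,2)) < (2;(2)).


Δ(Σ) — 8 vertices, 7 min non-faces:

  {1,4}:  v_{1} + v_{4} = 0  so sig = (2;())
  {6,8}:  v_{6} + v_{8} = 0  so sig = (2;())
  {1,5}:  v_{1} + v_{5} = v_{7}  so sig = (2;(1))
  {4,7}:  v_{4} + v_{7} = v_{5}  so sig = (2;(1))
  {1,6}:  v_{1} + v_{6} = v_{2} + v_{3} + v_{7}  so sig = (2;(1,1,1))
  {2,3,5}:  v_{2} + v_{3} + v_{5} = v_{6}  so sig = (3;(1))
  {2,3,7,8}:  v_{2} + v_{3} + v_{7} + v_{8} = v_{1}  so sig = (4;(1))

Signatures (|P|; sorted positive RHS coefficients), sorted:
    |P|=2: 5 collections, coeffs (), (), (1), (1), (1,1,1)
    |P|=3: 1 collection, coeffs (1)
    |P|=4: 1 collection, coeffs (1)
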